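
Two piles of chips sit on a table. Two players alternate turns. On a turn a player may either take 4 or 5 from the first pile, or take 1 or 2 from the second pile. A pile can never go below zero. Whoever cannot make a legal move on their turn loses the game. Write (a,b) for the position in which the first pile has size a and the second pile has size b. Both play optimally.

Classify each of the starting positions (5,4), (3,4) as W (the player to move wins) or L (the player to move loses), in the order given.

Work bottom-up. With no move the player to move loses. Otherwise the position is W if at least one move leads to an L position for the opponent, and L if every move leads to a W.
No move ever increases a pile, so every position that can arise here has a ≤ 5 and b ≤ 4; it is enough to label the cells with 0 ≤ a ≤ 5 and 0 ≤ b ≤ 4.
Every move lowers a or b (never raises either), so fill the grid row by row in increasing a, and left to right within a row: each cell's successors are then already labelled.
      b=0  b=1  b=2  b=3  b=4
a=0:    L    W    W    L    W
a=1:    L    W    W    L    W
a=2:    L    W    W    L    W
a=3:    L    W    W    L    W
a=4:    W    L    W    W    L
a=5:    W    L    W    W    L
Cells with no legal move (terminal, hence L): (0,0), (1,0), (2,0), (3,0).
The remaining L cells, each justified by listing all of its moves:
(0,3): only reaches (0,2)(W), (0,1)(W), all W → L
(1,3): only reaches (1,2)(W), (1,1)(W), all W → L
(2,3): only reaches (2,2)(W), (2,1)(W), all W → L
(3,3): only reaches (3,2)(W), (3,1)(W), all W → L
(4,1): only reaches (0,1)(W), (4,0)(W), all W → L
(4,4): only reaches (0,4)(W), (4,3)(W), (4,2)(W), all W → L
(5,1): only reaches (1,1)(W), (0,1)(W), (5,0)(W), all W → L
(5,4): only reaches (1,4)(W), (0,4)(W), (5,3)(W), (5,2)(W), all W → L
Every other cell has at least one move into one of the L cells above, so it is W.
(5,4): one of the L cells justified above, so L
(3,4): the move to (3,3) reaches an L cell, so W

(5,4): L, (3,4): W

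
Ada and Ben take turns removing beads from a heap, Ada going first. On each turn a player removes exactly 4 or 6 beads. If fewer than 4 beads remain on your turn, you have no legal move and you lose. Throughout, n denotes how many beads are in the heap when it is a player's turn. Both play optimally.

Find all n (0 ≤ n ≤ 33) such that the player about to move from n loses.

Positions with no move are L. A position that does have a move is losing for the player to move precisely when every available move leads to a winning position for the opponent. Fill in the labels:
n=0: no move → L
n=1: no move → L
n=2: no move → L
n=3: no move → L
n=4: W (go to 0, an L position)
n=5: W (go to 1, an L position)
n=6: W (go to 2, an L position)
n=7: W (go to 3, an L position)
n=8: W (go to 2, an L position)
n=9: W (go to 3, an L position)
n=10: L (options 6(W), 4(W) are all W)
n=11: L (options 7(W), 5(W) are all W)
n=12: L (options 8(W), 6(W) are all W)
n=13: L (options 9(W), 7(W) are all W)
n=14: W (go to 10, an L position)
n=15: W (go to 11, an L position)
n=16: W (go to 12, an L position)
n=17: W (go to 13, an L position)
n=18: W (go to 12, an L position)
n=19: W (go to 13, an L position)
n=20: L (options 16(W), 14(W) are all W)
n=21: L (options 17(W), 15(W) are all W)
n=22: L (options 18(W), 16(W) are all W)
n=23: L (options 19(W), 17(W) are all W)
n=24: W (go to 20, an L position)
n=25: W (go to 21, an L position)
n=26: W (go to 22, an L position)
n=27: W (go to 23, an L position)
n=28: W (go to 22, an L position)
n=29: W (go to 23, an L position)
n=30: L (options 26(W), 24(W) are all W)
n=31: L (options 27(W), 25(W) are all W)
n=32: L (options 28(W), 26(W) are all W)
n=33: L (options 29(W), 27(W) are all W)
The losing starting values of n are exactly the entries labelled L in this table (16 of them).

0, 1, 2, 3, 10, 11, 12, 13, 20, 21, 22, 23, 30, 31, 32, 33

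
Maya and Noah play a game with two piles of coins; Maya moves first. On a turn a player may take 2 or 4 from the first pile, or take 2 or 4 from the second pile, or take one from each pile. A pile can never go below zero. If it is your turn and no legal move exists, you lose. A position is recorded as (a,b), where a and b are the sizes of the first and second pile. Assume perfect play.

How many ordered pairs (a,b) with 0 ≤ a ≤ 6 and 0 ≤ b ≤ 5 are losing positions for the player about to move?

Label each position W (a win for the player to move) or L (a loss). A position with no legal move is L; any other position is W exactly when some move reaches an L, and L when every move reaches a W.
Every move lowers a or b (never raises either), so fill the grid row by row in increasing a, and left to right within a row: each cell's successors are then already labelled.
      b=0  b=1  b=2  b=3  b=4  b=5
a=0:    L    L    W    W    W    W
a=1:    L    W    W    L    W    W
a=2:    W    W    L    L    W    W
a=3:    W    L    L    W    W    W
a=4:    W    W    W    W    L    L
a=5:    W    W    W    W    L    W
a=6:    L    L    W    W    W    W
Cells with no legal move (terminal, hence L): (0,0), (0,1), (1,0).
The remaining L cells, each justified by listing all of its moves:
(1,3): L (options (1,1)(W), (0,2)(W) are all W)
(2,2): L (options (0,2)(W), (2,0)(W), (1,1)(W) are all W)
(2,3): L (options (0,3)(W), (2,1)(W), (1,2)(W) are all W)
(3,1): L (options (1,1)(W), (2,0)(W) are all W)
(3,2): L (options (1,2)(W), (3,0)(W), (2,1)(W) are all W)
(4,4): L (options (2,4)(W), (0,4)(W), (4,2)(W), (4,0)(W), (3,3)(W) are all W)
(4,5): L (options (2,5)(W), (0,5)(W), (4,3)(W), (4,1)(W), (3,4)(W) are all W)
(5,4): L (options (3,4)(W), (1,4)(W), (5,2)(W), (5,0)(W), (4,3)(W) are all W)
(6,0): L (options (4,0)(W), (2,0)(W) are all W)
(6,1): L (options (4,1)(W), (2,1)(W), (5,0)(W) are all W)
Every other cell has at least one move into one of the L cells above, so it is W.
L cells per row: a=0: 2, a=1: 2, a=2: 2, a=3: 2, a=4: 2, a=5: 1, a=6: 2; total 13.

13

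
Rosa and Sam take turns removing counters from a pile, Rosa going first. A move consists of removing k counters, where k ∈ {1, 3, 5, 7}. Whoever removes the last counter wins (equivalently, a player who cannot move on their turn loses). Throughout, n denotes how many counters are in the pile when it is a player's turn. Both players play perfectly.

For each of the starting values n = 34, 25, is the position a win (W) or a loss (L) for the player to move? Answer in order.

Use the standard recursion: the mover loses at a terminal position; elsewhere, the mover wins exactly when some move hands the opponent an L position.
n=0: no move → L
n=1: →0(L), so W
n=2: →1(W) only, which is W, so L
n=3: →2(L), so W
n=4: →3(W), 1(W) — all W, so L
n=5: →4(L), so W
n=6: →5(W), 3(W), 1(W) — all W, so L
n=7: →6(L), so W
n=8: →7(W), 5(W), 3(W), 1(W) — all W, so L
n=9: →8(L), so W
n=10: →9(W), 7(W), 5(W), 3(W) — all W, so L
n=11: →10(L), so W
n=12: →11(W), 9(W), 7(W), 5(W) — all W, so L
n=13: →12(L), so W
n=14: →13(W), 11(W), 9(W), 7(W) — all W, so L
n=15: →14(L), so W
n=16: →15(W), 13(W), 11(W), 9(W) — all W, so L
n=17: →16(L), so W
n=18: →17(W), 15(W), 13(W), 11(W) — all W, so L
n=19: →18(L), so W
n=20: →19(W), 17(W), 15(W), 13(W) — all W, so L
n=21: →20(L), so W
n=22: →21(W), 19(W), 17(W), 15(W) — all W, so L
n=23: →22(L), so W
n=24: →23(W), 21(W), 19(W), 17(W) — all W, so L
n=25: →24(L), so W
n=26: →25(W), 23(W), 21(W), 19(W) — all W, so L
n=27: →26(L), so W
n=28: →27(W), 25(W), 23(W), 21(W) — all W, so L
n=29: →28(L), so W
n=30: →29(W), 27(W), 25(W), 23(W) — all W, so L
n=31: →30(L), so W
n=32: →31(W), 29(W), 27(W), 25(W) — all W, so L
n=33: →32(L), so W
n=34: →33(W), 31(W), 29(W), 27(W) — all W, so L

34: L, 25: W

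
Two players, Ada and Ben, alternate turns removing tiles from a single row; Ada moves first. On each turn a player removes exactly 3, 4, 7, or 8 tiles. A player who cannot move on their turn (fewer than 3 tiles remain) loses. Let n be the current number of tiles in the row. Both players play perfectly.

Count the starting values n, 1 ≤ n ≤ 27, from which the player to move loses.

8

Build the W/L table. Terminal = L. A non-terminal position is W if it has a move to some L; otherwise it is L.
n=0: no move → L
n=1: no move → L
n=2: no move → L
n=3: can move to 0, which is L ⇒ W
n=4: can move to 1, which is L ⇒ W
n=5: can move to 2, which is L ⇒ W
n=6: can move to 2, which is L ⇒ W
n=7: can move to 0, which is L ⇒ W
n=8: can move to 1, which is L ⇒ W
n=9: can move to 2, which is L ⇒ W
n=10: can move to 2, which is L ⇒ W
n=11: moves to 8(W), 7(W), 4(W), 3(W); every one is W ⇒ L
n=12: moves to 9(W), 8(W), 5(W), 4(W); every one is W ⇒ L
n=13: moves to 10(W), 9(W), 6(W), 5(W); every one is W ⇒ L
n=14: can move to 11, which is L ⇒ W
n=15: can move to 12, which is L ⇒ W
n=16: can move to 13, which is L ⇒ W
n=17: can move to 13, which is L ⇒ W
n=18: can move to 11, which is L ⇒ W
n=19: can move to 12, which is L ⇒ W
n=20: can move to 13, which is L ⇒ W
n=21: can move to 13, which is L ⇒ W
n=22: moves to 19(W), 18(W), 15(W), 14(W); every one is W ⇒ L
n=23: moves to 20(W), 19(W), 16(W), 15(W); every one is W ⇒ L
n=24: moves to 21(W), 20(W), 17(W), 16(W); every one is W ⇒ L
n=25: can move to 22, which is L ⇒ W
n=26: can move to 23, which is L ⇒ W
n=27: can move to 24, which is L ⇒ W
L entries with 1 ≤ n ≤ 27 (n=0 is outside the asked range and is not counted): n = 1, 2, 11, 12, 13, 22, 23, 24; that makes 8.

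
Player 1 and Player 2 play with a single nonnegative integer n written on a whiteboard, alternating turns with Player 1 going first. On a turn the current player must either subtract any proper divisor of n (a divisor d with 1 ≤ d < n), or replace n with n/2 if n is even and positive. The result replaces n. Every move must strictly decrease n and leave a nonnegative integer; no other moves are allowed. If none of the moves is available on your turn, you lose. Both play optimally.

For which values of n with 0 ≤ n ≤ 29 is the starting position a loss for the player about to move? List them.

Classify positions by backward induction: terminal positions (no move available) are L. From any other position, the mover wins iff some move reaches an L.
n=0: no move → L
n=1: no move → L
n=2: →1(L), so W
n=3: →2(W) only, which is W, so L
n=4: →3(L), so W
n=5: →4(W) only, which is W, so L
n=6: →3(L), so W
n=7: →6(W) only, which is W, so L
n=8: →7(L), so W
n=9: →6(W), 8(W) — all W, so L
n=10: →5(L), so W
n=11: →10(W) only, which is W, so L
n=12: →9(L), so W
n=13: →12(W) only, which is W, so L
n=14: →7(L), so W
n=15: →10(W), 12(W), 14(W) — all W, so L
n=16: →15(L), so W
n=17: →16(W) only, which is W, so L
n=18: →9(L), so W
n=19: →18(W) only, which is W, so L
n=20: →15(L), so W
n=21: →14(W), 18(W), 20(W) — all W, so L
n=22: →11(L), so W
n=23: →22(W) only, which is W, so L
n=24: →21(L), so W
n=25: →20(W), 24(W) — all W, so L
n=26: →13(L), so W
n=27: →18(W), 24(W), 26(W) — all W, so L
n=28: →21(L), so W
n=29: →28(W) only, which is W, so L
The losing starting values of n are exactly the entries labelled L in this table (16 of them).

0, 1, 3, 5, 7, 9, 11, 13, 15, 17, 19, 21, 23, 25, 27, 29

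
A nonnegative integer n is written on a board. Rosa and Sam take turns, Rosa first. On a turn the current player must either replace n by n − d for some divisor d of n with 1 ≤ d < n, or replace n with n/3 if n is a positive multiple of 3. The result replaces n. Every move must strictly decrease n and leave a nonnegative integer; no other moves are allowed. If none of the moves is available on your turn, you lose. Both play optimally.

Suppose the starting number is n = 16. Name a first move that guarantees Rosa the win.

Move to 15.

Work bottom-up. With no move the player to move loses. Otherwise the position is W if at least one move leads to an L position for the opponent, and L if every move leads to a W.
n=0: no move → L
n=1: no move → L
n=2: →1(L), so W
n=3: →1(L), so W
n=4: →2(W), 3(W) — all W, so L
n=5: →4(L), so W
n=6: →4(L), so W
n=7: →6(W) only, which is W, so L
n=8: →4(L), so W
n=9: →3(W), 6(W), 8(W) — all W, so L
n=10: →9(L), so W
n=11: →10(W) only, which is W, so L
n=12: →4(L), so W
n=13: →12(W) only, which is W, so L
n=14: →7(L), so W
n=15: →5(W), 10(W), 12(W), 14(W) — all W, so L
n=16: →15(L), so W
From 16, the L positions reachable in one move are: 15.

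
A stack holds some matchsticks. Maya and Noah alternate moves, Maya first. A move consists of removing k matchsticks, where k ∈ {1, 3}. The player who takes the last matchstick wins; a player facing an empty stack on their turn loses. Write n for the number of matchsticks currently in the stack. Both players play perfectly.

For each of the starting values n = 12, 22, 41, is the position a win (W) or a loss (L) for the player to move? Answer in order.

Build the W/L table. Terminal = L. A non-terminal position is W if it has a move to some L; otherwise it is L.
n=0: no move → L
n=1: reaches L-position 0 → W
n=2: only reaches 1(W), which is W → L
n=3: reaches L-position 2 → W
n=4: only reaches 3(W), 1(W), all W → L
n=5: reaches L-position 4 → W
n=6: only reaches 5(W), 3(W), all W → L
n=7: reaches L-position 6 → W
n=8: only reaches 7(W), 5(W), all W → L
n=9: reaches L-position 8 → W
n=10: only reaches 9(W), 7(W), all W → L
n=11: reaches L-position 10 → W
n=12: only reaches 11(W), 9(W), all W → L
n=13: reaches L-position 12 → W
n=14: only reaches 13(W), 11(W), all W → L
n=15: reaches L-position 14 → W
n=16: only reaches 15(W), 13(W), all W → L
n=17: reaches L-position 16 → W
n=18: only reaches 17(W), 15(W), all W → L
n=19: reaches L-position 18 → W
n=20: only reaches 19(W), 17(W), all W → L
n=21: reaches L-position 20 → W
n=22: only reaches 21(W), 19(W), all W → L
n=23: reaches L-position 22 → W
n=24: only reaches 23(W), 21(W), all W → L
n=25: reaches L-position 24 → W
n=26: only reaches 25(W), 23(W), all W → L
n=27: reaches L-position 26 → W
n=28: only reaches 27(W), 25(W), all W → L
n=29: reaches L-position 28 → W
n=30: only reaches 29(W), 27(W), all W → L
n=31: reaches L-position 30 → W
n=32: only reaches 31(W), 29(W), all W → L
n=33: reaches L-position 32 → W
n=34: only reaches 33(W), 31(W), all W → L
n=35: reaches L-position 34 → W
n=36: only reaches 35(W), 33(W), all W → L
n=37: reaches L-position 36 → W
n=38: only reaches 37(W), 35(W), all W → L
n=39: reaches L-position 38 → W
n=40: only reaches 39(W), 37(W), all W → L
n=41: reaches L-position 40 → W

12: L, 22: L, 41: W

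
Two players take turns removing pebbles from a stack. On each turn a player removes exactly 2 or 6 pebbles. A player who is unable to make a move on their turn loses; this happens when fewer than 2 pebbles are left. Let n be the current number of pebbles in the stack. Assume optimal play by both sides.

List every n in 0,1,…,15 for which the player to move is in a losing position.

0, 1, 4, 5, 8, 9, 12, 13

Classify positions by backward induction: terminal positions (no move available) are L. From any other position, the mover wins iff some move reaches an L.
n=0: no move → L
n=1: no move → L
n=2: →0(L), so W
n=3: →1(L), so W
n=4: →2(W) only, which is W, so L
n=5: →3(W) only, which is W, so L
n=6: →4(L), so W
n=7: →5(L), so W
n=8: →6(W), 2(W) — all W, so L
n=9: →7(W), 3(W) — all W, so L
n=10: →8(L), so W
n=11: →9(L), so W
n=12: →10(W), 6(W) — all W, so L
n=13: →11(W), 7(W) — all W, so L
n=14: →12(L), so W
n=15: →13(L), so W
The losing starting values of n are exactly the entries labelled L in this table (8 of them).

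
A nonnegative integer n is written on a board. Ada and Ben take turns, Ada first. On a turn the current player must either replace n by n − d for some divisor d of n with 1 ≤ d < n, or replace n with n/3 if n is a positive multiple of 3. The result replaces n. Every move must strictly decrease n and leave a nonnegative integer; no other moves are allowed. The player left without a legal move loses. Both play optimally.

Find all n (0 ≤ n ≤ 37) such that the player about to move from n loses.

Work bottom-up. With no move the player to move loses. Otherwise the position is W if at least one move leads to an L position for the opponent, and L if every move leads to a W.
n=0: no move → L
n=1: no move → L
n=2: W (go to 1, an L position)
n=3: W (go to 1, an L position)
n=4: L (options 2(W), 3(W) are all W)
n=5: W (go to 4, an L position)
n=6: W (go to 4, an L position)
n=7: L (sole option 6(W) is W)
n=8: W (go to 4, an L position)
n=9: L (options 3(W), 6(W), 8(W) are all W)
n=10: W (go to 9, an L position)
n=11: L (sole option 10(W) is W)
n=12: W (go to 4, an L position)
n=13: L (sole option 12(W) is W)
n=14: W (go to 7, an L position)
n=15: L (options 5(W), 10(W), 12(W), 14(W) are all W)
n=16: W (go to 15, an L position)
n=17: L (sole option 16(W) is W)
n=18: W (go to 9, an L position)
n=19: L (sole option 18(W) is W)
n=20: W (go to 15, an L position)
n=21: W (go to 7, an L position)
n=22: W (go to 11, an L position)
n=23: L (sole option 22(W) is W)
n=24: W (go to 23, an L position)
n=25: L (options 20(W), 24(W) are all W)
n=26: W (go to 13, an L position)
n=27: W (go to 9, an L position)
n=28: L (options 14(W), 21(W), 24(W), 26(W), 27(W) are all W)
n=29: W (go to 28, an L position)
n=30: W (go to 15, an L position)
n=31: L (sole option 30(W) is W)
n=32: W (go to 28, an L position)
n=33: W (go to 11, an L position)
n=34: W (go to 17, an L position)
n=35: W (go to 28, an L position)
n=36: L (options 12(W), 18(W), 24(W), 27(W), 30(W), 32(W), 33(W), 34(W), 35(W) are all W)
n=37: W (go to 36, an L position)
Reading off the rows marked L gives the requested list; there are 15 such values of n.

0, 1, 4, 7, 9, 11, 13, 15, 17, 19, 23, 25, 28, 31, 36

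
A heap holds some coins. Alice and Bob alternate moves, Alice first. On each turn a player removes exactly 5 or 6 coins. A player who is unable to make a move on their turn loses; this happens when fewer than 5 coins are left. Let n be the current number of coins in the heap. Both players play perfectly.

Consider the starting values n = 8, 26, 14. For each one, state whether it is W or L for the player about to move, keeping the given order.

8: W, 26: L, 14: L

Positions with no move are L. A position that does have a move is losing for the player to move precisely when every available move leads to a winning position for the opponent. Fill in the labels:
n=0: no move → L
n=1: no move → L
n=2: no move → L
n=3: no move → L
n=4: no move → L
n=5: →0(L), so W
n=6: →1(L), so W
n=7: →2(L), so W
n=8: →3(L), so W
n=9: →4(L), so W
n=10: →4(L), so W
n=11: →6(W), 5(W) — all W, so L
n=12: →7(W), 6(W) — all W, so L
n=13: →8(W), 7(W) — all W, so L
n=14: →9(W), 8(W) — all W, so L
n=15: →10(W), 9(W) — all W, so L
n=16: →11(L), so W
n=17: →12(L), so W
n=18: →13(L), so W
n=19: →14(L), so W
n=20: →15(L), so W
n=21: →15(L), so W
n=22: →17(W), 16(W) — all W, so L
n=23: →18(W), 17(W) — all W, so L
n=24: →19(W), 18(W) — all W, so L
n=25: →20(W), 19(W) — all W, so L
n=26: →21(W), 20(W) — all W, so L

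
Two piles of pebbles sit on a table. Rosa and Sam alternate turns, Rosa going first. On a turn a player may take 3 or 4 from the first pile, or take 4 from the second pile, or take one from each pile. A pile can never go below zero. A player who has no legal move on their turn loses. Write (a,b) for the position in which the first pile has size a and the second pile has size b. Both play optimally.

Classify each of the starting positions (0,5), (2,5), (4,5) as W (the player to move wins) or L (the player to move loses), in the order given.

Positions with no move are L. A position that does have a move is losing for the player to move precisely when every available move leads to a winning position for the opponent. Fill in the labels:
No move ever increases a pile, so every position that can arise here has a ≤ 4 and b ≤ 5; it is enough to label the cells with 0 ≤ a ≤ 4 and 0 ≤ b ≤ 5.
Every move lowers a or b (never raises either), so fill the grid row by row in increasing a, and left to right within a row: each cell's successors are then already labelled.
      b=0  b=1  b=2  b=3  b=4  b=5
a=0:    L    L    L    L    W    W
a=1:    L    W    W    W    W    L
a=2:    L    W    L    L    W    L
a=3:    W    W    W    W    W    L
a=4:    W    W    W    W    L    W
Cells with no legal move (terminal, hence L): (0,0), (0,1), (0,2), (0,3), (1,0), (2,0).
The remaining L cells, each justified by listing all of its moves:
(1,5): →(1,1)(W), (0,4)(W) — all W, so L
(2,2): →(1,1)(W) only, which is W, so L
(2,3): →(1,2)(W) only, which is W, so L
(2,5): →(2,1)(W), (1,4)(W) — all W, so L
(3,5): →(0,5)(W), (3,1)(W), (2,4)(W) — all W, so L
(4,4): →(1,4)(W), (0,4)(W), (4,0)(W), (3,3)(W) — all W, so L
Every other cell has at least one move into one of the L cells above, so it is W.
(0,5): the move to (0,1) reaches an L cell, so W
(2,5): one of the L cells justified above, so L
(4,5): the move to (1,5) reaches an L cell, so W

(0,5): W, (2,5): L, (4,5): W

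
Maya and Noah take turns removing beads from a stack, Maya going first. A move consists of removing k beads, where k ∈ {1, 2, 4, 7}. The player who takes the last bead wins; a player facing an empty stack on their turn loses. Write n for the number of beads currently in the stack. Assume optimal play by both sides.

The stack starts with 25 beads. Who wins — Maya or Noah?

Use the standard recursion: the mover loses at a terminal position; elsewhere, the mover wins exactly when some move hands the opponent an L position.
n=0: no move → L
n=1: →0(L), so W
n=2: →0(L), so W
n=3: →2(W), 1(W) — all W, so L
n=4: →3(L), so W
n=5: →3(L), so W
n=6: →5(W), 4(W), 2(W) — all W, so L
n=7: →6(L), so W
n=8: →6(L), so W
n=9: →8(W), 7(W), 5(W), 2(W) — all W, so L
n=10: →9(L), so W
n=11: →9(L), so W
n=12: →11(W), 10(W), 8(W), 5(W) — all W, so L
n=13: →12(L), so W
n=14: →12(L), so W
n=15: →14(W), 13(W), 11(W), 8(W) — all W, so L
n=16: →15(L), so W
n=17: →15(L), so W
n=18: →17(W), 16(W), 14(W), 11(W) — all W, so L
n=19: →18(L), so W
n=20: →18(L), so W
n=21: →20(W), 19(W), 17(W), 14(W) — all W, so L
n=22: →21(L), so W
n=23: →21(L), so W
n=24: →23(W), 22(W), 20(W), 17(W) — all W, so L
n=25: →24(L), so W
The starting position 25 is W: Maya should remove 1, leaving 24, handing over an L position.

Maya wins.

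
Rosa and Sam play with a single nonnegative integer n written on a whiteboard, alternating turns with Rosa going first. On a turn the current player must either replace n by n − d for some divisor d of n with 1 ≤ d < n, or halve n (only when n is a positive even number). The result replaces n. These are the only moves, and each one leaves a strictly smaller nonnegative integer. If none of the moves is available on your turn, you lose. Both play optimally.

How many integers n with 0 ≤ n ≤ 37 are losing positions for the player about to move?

Use the standard recursion: the mover loses at a terminal position; elsewhere, the mover wins exactly when some move hands the opponent an L position.
n=0: no move → L
n=1: no move → L
n=2: reaches L-position 1 → W
n=3: only reaches 2(W), which is W → L
n=4: reaches L-position 3 → W
n=5: only reaches 4(W), which is W → L
n=6: reaches L-position 3 → W
n=7: only reaches 6(W), which is W → L
n=8: reaches L-position 7 → W
n=9: only reaches 6(W), 8(W), all W → L
n=10: reaches L-position 5 → W
n=11: only reaches 10(W), which is W → L
n=12: reaches L-position 9 → W
n=13: only reaches 12(W), which is W → L
n=14: reaches L-position 7 → W
n=15: only reaches 10(W), 12(W), 14(W), all W → L
n=16: reaches L-position 15 → W
n=17: only reaches 16(W), which is W → L
n=18: reaches L-position 9 → W
n=19: only reaches 18(W), which is W → L
n=20: reaches L-position 15 → W
n=21: only reaches 14(W), 18(W), 20(W), all W → L
n=22: reaches L-position 11 → W
n=23: only reaches 22(W), which is W → L
n=24: reaches L-position 21 → W
n=25: only reaches 20(W), 24(W), all W → L
n=26: reaches L-position 13 → W
n=27: only reaches 18(W), 24(W), 26(W), all W → L
n=28: reaches L-position 21 → W
n=29: only reaches 28(W), which is W → L
n=30: reaches L-position 15 → W
n=31: only reaches 30(W), which is W → L
n=32: reaches L-position 31 → W
n=33: only reaches 22(W), 30(W), 32(W), all W → L
n=34: reaches L-position 17 → W
n=35: only reaches 28(W), 30(W), 34(W), all W → L
n=36: reaches L-position 27 → W
n=37: only reaches 36(W), which is W → L
L entries with 0 ≤ n ≤ 37: n = 0, 1, 3, 5, 7, 9, 11, 13, 15, 17, 19, 21, 23, 25, 27, 29, 31, 33, 35, 37; that makes 20.

20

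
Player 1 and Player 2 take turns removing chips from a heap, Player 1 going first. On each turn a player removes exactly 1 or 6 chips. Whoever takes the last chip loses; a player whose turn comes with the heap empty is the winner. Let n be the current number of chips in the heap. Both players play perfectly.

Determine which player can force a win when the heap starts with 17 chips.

Work bottom-up. With no move the player to move wins. Otherwise the position is W if at least one move leads to an L position for the opponent, and L if every move leads to a W.
n=0: no move; the opponent has just taken the last chip and therefore loses → W
n=1: only reaches 0(W), which is W → L
n=2: reaches L-position 1 → W
n=3: only reaches 2(W), which is W → L
n=4: reaches L-position 3 → W
n=5: only reaches 4(W), which is W → L
n=6: reaches L-position 5 → W
n=7: reaches L-position 1 → W
n=8: only reaches 7(W), 2(W), all W → L
n=9: reaches L-position 8 → W
n=10: only reaches 9(W), 4(W), all W → L
n=11: reaches L-position 10 → W
n=12: only reaches 11(W), 6(W), all W → L
n=13: reaches L-position 12 → W
n=14: reaches L-position 8 → W
n=15: only reaches 14(W), 9(W), all W → L
n=16: reaches L-position 15 → W
n=17: only reaches 16(W), 11(W), all W → L
The starting position 17 is L: whatever Player 1 does, the opponent receives a W position.

Player 2 wins.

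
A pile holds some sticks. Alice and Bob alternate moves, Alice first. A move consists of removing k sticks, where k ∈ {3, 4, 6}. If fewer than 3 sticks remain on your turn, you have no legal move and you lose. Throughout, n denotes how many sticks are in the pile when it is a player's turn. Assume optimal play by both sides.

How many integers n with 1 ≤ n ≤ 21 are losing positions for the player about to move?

8

Positions with no move are L. A position that does have a move is losing for the player to move precisely when every available move leads to a winning position for the opponent. Fill in the labels:
n=0: no move → L
n=1: no move → L
n=2: no move → L
n=3: W (go to 0, an L position)
n=4: W (go to 1, an L position)
n=5: W (go to 2, an L position)
n=6: W (go to 2, an L position)
n=7: W (go to 1, an L position)
n=8: W (go to 2, an L position)
n=9: L (options 6(W), 5(W), 3(W) are all W)
n=10: L (options 7(W), 6(W), 4(W) are all W)
n=11: L (options 8(W), 7(W), 5(W) are all W)
n=12: W (go to 9, an L position)
n=13: W (go to 10, an L position)
n=14: W (go to 11, an L position)
n=15: W (go to 11, an L position)
n=16: W (go to 10, an L position)
n=17: W (go to 11, an L position)
n=18: L (options 15(W), 14(W), 12(W) are all W)
n=19: L (options 16(W), 15(W), 13(W) are all W)
n=20: L (options 17(W), 16(W), 14(W) are all W)
n=21: W (go to 18, an L position)
L entries with 1 ≤ n ≤ 21 (n=0 is outside the asked range and is not counted): n = 1, 2, 9, 10, 11, 18, 19, 20; that makes 8.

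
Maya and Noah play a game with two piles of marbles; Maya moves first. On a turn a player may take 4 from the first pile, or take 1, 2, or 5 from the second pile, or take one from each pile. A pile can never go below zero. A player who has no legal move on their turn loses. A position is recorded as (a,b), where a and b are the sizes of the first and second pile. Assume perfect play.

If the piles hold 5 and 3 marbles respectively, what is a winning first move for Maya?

Move to (1,3).

Label each position W (a win for the player to move) or L (a loss). A position with no legal move is L; any other position is W exactly when some move reaches an L, and L when every move reaches a W.
No move ever increases a pile, so every position that can arise here has a ≤ 5 and b ≤ 3; it is enough to label the cells with 0 ≤ a ≤ 5 and 0 ≤ b ≤ 3.
Every move lowers a or b (never raises either), so fill the grid row by row in increasing a, and left to right within a row: each cell's successors are then already labelled.
      b=0  b=1  b=2  b=3
a=0:    L    W    W    L
a=1:    L    W    W    L
a=2:    L    W    W    L
a=3:    L    W    W    L
a=4:    W    W    L    W
a=5:    W    L    W    W
Cells with no legal move (terminal, hence L): (0,0), (1,0), (2,0), (3,0).
The remaining L cells, each justified by listing all of its moves:
(0,3): L (options (0,2)(W), (0,1)(W) are all W)
(1,3): L (options (1,2)(W), (1,1)(W), (0,2)(W) are all W)
(2,3): L (options (2,2)(W), (2,1)(W), (1,2)(W) are all W)
(3,3): L (options (3,2)(W), (3,1)(W), (2,2)(W) are all W)
(4,2): L (options (0,2)(W), (4,1)(W), (4,0)(W), (3,1)(W) are all W)
(5,1): L (options (1,1)(W), (5,0)(W), (4,0)(W) are all W)
Every other cell has at least one move into one of the L cells above, so it is W.
From (5,3), the L positions reachable in one move are: (1,3), (5,1), (4,2). Any move reaching one of these is winning.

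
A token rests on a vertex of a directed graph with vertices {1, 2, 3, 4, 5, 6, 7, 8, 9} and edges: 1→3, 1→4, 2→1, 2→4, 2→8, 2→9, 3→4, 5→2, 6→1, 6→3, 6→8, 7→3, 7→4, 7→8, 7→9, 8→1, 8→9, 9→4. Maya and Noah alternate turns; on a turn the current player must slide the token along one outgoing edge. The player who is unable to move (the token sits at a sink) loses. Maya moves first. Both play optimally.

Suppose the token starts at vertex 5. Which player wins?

Noah wins.

Build the W/L table. Terminal = L. A non-terminal position is W if it has a move to some L; otherwise it is L.
Every edge goes from a vertex to one that appears earlier in the order 4, 9, 3, 1, 8, 6, 7, 2, 5, so processing vertices in that order labels each vertex after all of its successors.
4: no outgoing edge → L
9: can move to 4, which is L ⇒ W
3: can move to 4, which is L ⇒ W
1: can move to 4, which is L ⇒ W
8: moves to 1(W), 9(W); every one is W ⇒ L
6: can move to 8, which is L ⇒ W
7: can move to 8, which is L ⇒ W
2: can move to 8, which is L ⇒ W
5: the only move is to 2(W), a W ⇒ L
Every move from 5 reaches a W position, so the mover loses.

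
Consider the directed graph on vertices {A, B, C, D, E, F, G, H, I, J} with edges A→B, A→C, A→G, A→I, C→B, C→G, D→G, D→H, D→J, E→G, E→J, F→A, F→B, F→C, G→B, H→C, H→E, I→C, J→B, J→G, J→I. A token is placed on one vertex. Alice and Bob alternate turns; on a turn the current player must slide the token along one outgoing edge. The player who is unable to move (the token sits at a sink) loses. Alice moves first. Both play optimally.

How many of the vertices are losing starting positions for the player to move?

Work bottom-up. With no move the player to move loses. Otherwise the position is W if at least one move leads to an L position for the opponent, and L if every move leads to a W.
Every edge goes from a vertex to one that appears earlier in the order B, G, C, I, J, E, A, H, F, D, so processing vertices in that order labels each vertex after all of its successors.
B: no outgoing edge → L
G: →B(L), so W
C: →B(L), so W
I: →C(W) only, which is W, so L
J: →I(L), so W
E: →J(W), G(W) — all W, so L
A: →I(L), so W
H: →E(L), so W
F: →B(L), so W
D: →H(W), J(W), G(W) — all W, so L
The L vertices are B, D, E, I; that is 4 in all.

4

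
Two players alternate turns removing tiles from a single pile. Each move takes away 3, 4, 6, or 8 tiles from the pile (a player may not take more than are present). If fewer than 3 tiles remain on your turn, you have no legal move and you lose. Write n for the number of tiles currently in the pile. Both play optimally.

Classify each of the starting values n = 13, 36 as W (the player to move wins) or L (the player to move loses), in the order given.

Label each position W (a win for the player to move) or L (a loss). A position with no legal move is L; any other position is W exactly when some move reaches an L, and L when every move reaches a W.
n=0: no move → L
n=1: no move → L
n=2: no move → L
n=3: reaches L-position 0 → W
n=4: reaches L-position 1 → W
n=5: reaches L-position 2 → W
n=6: reaches L-position 2 → W
n=7: reaches L-position 1 → W
n=8: reaches L-position 2 → W
n=9: reaches L-position 1 → W
n=10: reaches L-position 2 → W
n=11: only reaches 8(W), 7(W), 5(W), 3(W), all W → L
n=12: only reaches 9(W), 8(W), 6(W), 4(W), all W → L
n=13: only reaches 10(W), 9(W), 7(W), 5(W), all W → L
n=14: reaches L-position 11 → W
n=15: reaches L-position 12 → W
n=16: reaches L-position 13 → W
n=17: reaches L-position 13 → W
n=18: reaches L-position 12 → W
n=19: reaches L-position 13 → W
n=20: reaches L-position 12 → W
n=21: reaches L-position 13 → W
n=22: only reaches 19(W), 18(W), 16(W), 14(W), all W → L
n=23: only reaches 20(W), 19(W), 17(W), 15(W), all W → L
n=24: only reaches 21(W), 20(W), 18(W), 16(W), all W → L
n=25: reaches L-position 22 → W
n=26: reaches L-position 23 → W
n=27: reaches L-position 24 → W
n=28: reaches L-position 24 → W
n=29: reaches L-position 23 → W
n=30: reaches L-position 24 → W
n=31: reaches L-position 23 → W
n=32: reaches L-position 24 → W
n=33: only reaches 30(W), 29(W), 27(W), 25(W), all W → L
n=34: only reaches 31(W), 30(W), 28(W), 26(W), all W → L
n=35: only reaches 32(W), 31(W), 29(W), 27(W), all W → L
n=36: reaches L-position 33 → W

13: L, 36: W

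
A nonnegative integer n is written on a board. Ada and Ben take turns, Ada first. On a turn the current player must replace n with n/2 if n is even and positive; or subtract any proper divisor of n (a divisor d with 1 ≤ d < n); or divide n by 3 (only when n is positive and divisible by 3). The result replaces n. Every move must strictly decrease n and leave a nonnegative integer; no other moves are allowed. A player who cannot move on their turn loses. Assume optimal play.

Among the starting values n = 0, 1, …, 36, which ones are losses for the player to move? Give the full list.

Work bottom-up. With no move the player to move loses. Otherwise the position is W if at least one move leads to an L position for the opponent, and L if every move leads to a W.
n=0: no move → L
n=1: no move → L
n=2: can move to 1, which is L ⇒ W
n=3: can move to 1, which is L ⇒ W
n=4: moves to 2(W), 3(W); every one is W ⇒ L
n=5: can move to 4, which is L ⇒ W
n=6: can move to 4, which is L ⇒ W
n=7: the only move is to 6(W), a W ⇒ L
n=8: can move to 4, which is L ⇒ W
n=9: moves to 3(W), 6(W), 8(W); every one is W ⇒ L
n=10: can move to 9, which is L ⇒ W
n=11: the only move is to 10(W), a W ⇒ L
n=12: can move to 4, which is L ⇒ W
n=13: the only move is to 12(W), a W ⇒ L
n=14: can move to 7, which is L ⇒ W
n=15: moves to 5(W), 10(W), 12(W), 14(W); every one is W ⇒ L
n=16: can move to 15, which is L ⇒ W
n=17: the only move is to 16(W), a W ⇒ L
n=18: can move to 9, which is L ⇒ W
n=19: the only move is to 18(W), a W ⇒ L
n=20: can move to 15, which is L ⇒ W
n=21: can move to 7, which is L ⇒ W
n=22: can move to 11, which is L ⇒ W
n=23: the only move is to 22(W), a W ⇒ L
n=24: can move to 23, which is L ⇒ W
n=25: moves to 20(W), 24(W); every one is W ⇒ L
n=26: can move to 13, which is L ⇒ W
n=27: can move to 9, which is L ⇒ W
n=28: moves to 14(W), 21(W), 24(W), 26(W), 27(W); every one is W ⇒ L
n=29: can move to 28, which is L ⇒ W
n=30: can move to 15, which is L ⇒ W
n=31: the only move is to 30(W), a W ⇒ L
n=32: can move to 28, which is L ⇒ W
n=33: can move to 11, which is L ⇒ W
n=34: can move to 17, which is L ⇒ W
n=35: can move to 28, which is L ⇒ W
n=36: moves to 12(W), 18(W), 24(W), 27(W), 30(W), 32(W), 33(W), 34(W), 35(W); every one is W ⇒ L
The losing starting values of n are exactly the entries labelled L in this table (15 of them).

0, 1, 4, 7, 9, 11, 13, 15, 17, 19, 23, 25, 28, 31, 36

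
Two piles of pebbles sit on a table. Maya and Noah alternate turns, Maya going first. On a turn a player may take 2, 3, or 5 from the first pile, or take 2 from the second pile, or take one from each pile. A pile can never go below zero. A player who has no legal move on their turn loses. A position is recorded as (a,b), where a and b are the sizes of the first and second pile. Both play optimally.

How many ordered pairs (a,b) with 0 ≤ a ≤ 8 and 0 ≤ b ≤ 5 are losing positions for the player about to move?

Use the standard recursion: the mover loses at a terminal position; elsewhere, the mover wins exactly when some move hands the opponent an L position.
Every move lowers a or b (never raises either), so fill the grid row by row in increasing a, and left to right within a row: each cell's successors are then already labelled.
      b=0  b=1  b=2  b=3  b=4  b=5
a=0:    L    L    W    W    L    L
a=1:    L    W    W    L    L    W
a=2:    W    W    L    L    W    W
a=3:    W    W    L    W    W    W
a=4:    W    L    W    W    W    L
a=5:    W    W    W    W    W    W
a=6:    W    W    W    W    W    W
a=7:    L    W    W    W    L    W
a=8:    L    W    W    L    L    W
Cells with no legal move (terminal, hence L): (0,0), (0,1), (1,0).
The remaining L cells, each justified by listing all of its moves:
(0,4): →(0,2)(W) only, which is W, so L
(0,5): →(0,3)(W) only, which is W, so L
(1,3): →(1,1)(W), (0,2)(W) — all W, so L
(1,4): →(1,2)(W), (0,3)(W) — all W, so L
(2,2): →(0,2)(W), (2,0)(W), (1,1)(W) — all W, so L
(2,3): →(0,3)(W), (2,1)(W), (1,2)(W) — all W, so L
(3,2): →(1,2)(W), (0,2)(W), (3,0)(W), (2,1)(W) — all W, so L
(4,1): →(2,1)(W), (1,1)(W), (3,0)(W) — all W, so L
(4,5): →(2,5)(W), (1,5)(W), (4,3)(W), (3,4)(W) — all W, so L
(7,0): →(5,0)(W), (4,0)(W), (2,0)(W) — all W, so L
(7,4): →(5,4)(W), (4,4)(W), (2,4)(W), (7,2)(W), (6,3)(W) — all W, so L
(8,0): →(6,0)(W), (5,0)(W), (3,0)(W) — all W, so L
(8,3): →(6,3)(W), (5,3)(W), (3,3)(W), (8,1)(W), (7,2)(W) — all W, so L
(8,4): →(6,4)(W), (5,4)(W), (3,4)(W), (8,2)(W), (7,3)(W) — all W, so L
Every other cell has at least one move into one of the L cells above, so it is W.
L cells per row: a=0: 4, a=1: 3, a=2: 2, a=3: 1, a=4: 2, a=5: 0, a=6: 0, a=7: 2, a=8: 3; total 17.

17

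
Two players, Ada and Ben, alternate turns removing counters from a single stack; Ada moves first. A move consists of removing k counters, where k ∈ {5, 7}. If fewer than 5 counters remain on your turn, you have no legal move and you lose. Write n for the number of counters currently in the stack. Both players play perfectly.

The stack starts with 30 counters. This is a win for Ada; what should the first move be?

Label each position W (a win for the player to move) or L (a loss). A position with no legal move is L; any other position is W exactly when some move reaches an L, and L when every move reaches a W.
n=0: no move → L
n=1: no move → L
n=2: no move → L
n=3: no move → L
n=4: no move → L
n=5: W (go to 0, an L position)
n=6: W (go to 1, an L position)
n=7: W (go to 2, an L position)
n=8: W (go to 3, an L position)
n=9: W (go to 4, an L position)
n=10: W (go to 3, an L position)
n=11: W (go to 4, an L position)
n=12: L (options 7(W), 5(W) are all W)
n=13: L (options 8(W), 6(W) are all W)
n=14: L (options 9(W), 7(W) are all W)
n=15: L (options 10(W), 8(W) are all W)
n=16: L (options 11(W), 9(W) are all W)
n=17: W (go to 12, an L position)
n=18: W (go to 13, an L position)
n=19: W (go to 14, an L position)
n=20: W (go to 15, an L position)
n=21: W (go to 16, an L position)
n=22: W (go to 15, an L position)
n=23: W (go to 16, an L position)
n=24: L (options 19(W), 17(W) are all W)
n=25: L (options 20(W), 18(W) are all W)
n=26: L (options 21(W), 19(W) are all W)
n=27: L (options 22(W), 20(W) are all W)
n=28: L (options 23(W), 21(W) are all W)
n=29: W (go to 24, an L position)
n=30: W (go to 25, an L position)
From 30, the L positions reachable in one move are: 25.

Remove 5, leaving 25.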